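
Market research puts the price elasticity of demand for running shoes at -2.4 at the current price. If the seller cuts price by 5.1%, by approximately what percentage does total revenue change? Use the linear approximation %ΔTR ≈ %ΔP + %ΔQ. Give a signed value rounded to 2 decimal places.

+7.14%

%ΔQ ≈ Ed × %ΔP = (-2.4) × (-5.1%) = +12.2400%
%ΔTR ≈ %ΔP + %ΔQ = (-5.1%) + (+12.2400%) = +7.1400%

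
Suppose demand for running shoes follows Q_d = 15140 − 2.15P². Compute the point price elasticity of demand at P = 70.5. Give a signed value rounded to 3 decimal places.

dQ_d/dP = −2·2.15·P = -303.15. At P = 70.5, Q_d = 4453.9625.
Ed = (dQ_d/dP)·(P/Q_d) = (-303.15) × (70.5/4453.9625) = -4.79844…

-4.798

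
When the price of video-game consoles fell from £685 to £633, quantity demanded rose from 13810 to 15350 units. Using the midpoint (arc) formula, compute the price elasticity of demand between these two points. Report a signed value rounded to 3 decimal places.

%ΔQ = (15350 − 13810) / [(13810 + 15350)/2] = 1540/14580 = 0.105624…
%ΔP = (633 − 685) / [(685 + 633)/2] = -52/659 = -0.078907…
Arc Ed = %ΔQ / %ΔP = (1540/14580) / (-52/659) = -1.33858…

-1.339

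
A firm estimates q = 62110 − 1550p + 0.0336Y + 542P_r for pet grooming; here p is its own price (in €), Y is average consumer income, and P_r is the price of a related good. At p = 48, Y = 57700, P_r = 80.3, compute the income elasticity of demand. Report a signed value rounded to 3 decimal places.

0.058

At the given values, q = 62110 − 1550(48) + 0.0336(57700) + 542(80.3) = 33171.32.
∂q/∂Y = 0.0336.
E = (0.0336) × (57700/33171.32) = 0.05844…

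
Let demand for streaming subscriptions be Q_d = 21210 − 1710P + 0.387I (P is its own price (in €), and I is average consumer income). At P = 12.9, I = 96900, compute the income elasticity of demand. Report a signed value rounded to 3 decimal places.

1.023

At the given values, Q_d = 21210 − 1710(12.9) + 0.387(96900) = 36651.3.
∂Q_d/∂I = 0.387.
E = (0.387) × (96900/36651.3) = 1.02316…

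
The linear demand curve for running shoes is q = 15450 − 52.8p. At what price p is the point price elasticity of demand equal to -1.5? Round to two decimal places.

175.57

Ed = −52.8p/(15450 − 52.8p). Set this equal to -1.5:
52.8p = 1.5·(15450 − 52.8p) ⇒ 52.8p(1 + 1.5) = 1.5·15450
p = 1.5·15450 / (52.8·2.5) = 175.5681…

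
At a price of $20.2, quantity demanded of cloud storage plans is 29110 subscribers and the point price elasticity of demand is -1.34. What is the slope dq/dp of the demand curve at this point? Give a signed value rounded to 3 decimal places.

Ed = (dq/dp)·(p/q) ⇒ dq/dp = Ed·q/p = (-1.34)·29110/20.2 = -1931.05940…

-1931.059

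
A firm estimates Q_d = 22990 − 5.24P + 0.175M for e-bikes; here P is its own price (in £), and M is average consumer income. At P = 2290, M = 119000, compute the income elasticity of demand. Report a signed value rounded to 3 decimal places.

0.655

At the given values, Q_d = 22990 − 5.24(2290) + 0.175(119000) = 31815.4.
∂Q_d/∂M = 0.175.
E = (0.175) × (119000/31815.4) = 0.65455…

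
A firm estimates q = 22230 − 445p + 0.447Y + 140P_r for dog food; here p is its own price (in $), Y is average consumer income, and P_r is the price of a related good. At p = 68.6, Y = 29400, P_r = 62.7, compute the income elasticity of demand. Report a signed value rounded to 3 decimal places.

At the given values, q = 22230 − 445(68.6) + 0.447(29400) + 140(62.7) = 13622.8.
∂q/∂Y = 0.447.
E = (0.447) × (29400/13622.8) = 0.96469…

0.965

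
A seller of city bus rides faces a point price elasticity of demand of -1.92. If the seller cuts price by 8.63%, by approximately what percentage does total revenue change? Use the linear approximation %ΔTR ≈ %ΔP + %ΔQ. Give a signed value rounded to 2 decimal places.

+7.94%

%ΔQ ≈ Ed × %ΔP = (-1.92) × (-8.63%) = +16.5696%
%ΔTR ≈ %ΔP + %ΔQ = (-8.63%) + (+16.5696%) = +7.9396%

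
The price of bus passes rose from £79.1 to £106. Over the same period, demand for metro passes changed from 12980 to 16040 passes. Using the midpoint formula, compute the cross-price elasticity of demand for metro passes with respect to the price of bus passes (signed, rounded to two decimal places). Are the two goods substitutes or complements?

0.73; substitutes

%ΔQ_{metro passes} = (16040 − 12980)/avg = 3060/14510 = 0.210889…
%ΔP_{bus passes} = (106 − 79.1)/avg = 26.9/92.55 = 0.290653…
E_cross = (3060/14510) / (26.9/92.55) = 0.7255…
E_cross > 0 ⇒ the goods are substitutes.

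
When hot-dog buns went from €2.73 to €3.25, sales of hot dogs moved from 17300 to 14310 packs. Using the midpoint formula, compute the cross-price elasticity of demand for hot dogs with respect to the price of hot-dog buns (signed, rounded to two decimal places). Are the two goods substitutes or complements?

-1.09; complements

%ΔQ_{hot dogs} = (14310 − 17300)/avg = -2990/15805 = -0.189180…
%ΔP_{hot-dog buns} = (3.25 − 2.73)/avg = 0.52/2.99 = 0.173913…
E_cross = (-2990/15805) / (0.52/2.99) = -1.0877…
E_cross < 0 ⇒ the goods are complements.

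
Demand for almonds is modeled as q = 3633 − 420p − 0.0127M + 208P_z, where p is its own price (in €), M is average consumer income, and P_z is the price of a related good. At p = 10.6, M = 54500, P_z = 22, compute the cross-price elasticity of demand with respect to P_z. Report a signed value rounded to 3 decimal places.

1.493

At the given values, q = 3633 − 420(10.6) − 0.0127(54500) + 208(22) = 3064.85.
∂q/∂P_z = 208.
E = (208) × (22/3064.85) = 1.49305…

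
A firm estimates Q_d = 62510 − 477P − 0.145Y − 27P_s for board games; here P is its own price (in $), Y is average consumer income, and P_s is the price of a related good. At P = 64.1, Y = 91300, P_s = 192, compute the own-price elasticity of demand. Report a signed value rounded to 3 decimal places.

-2.263

At the given values, Q_d = 62510 − 477(64.1) − 0.145(91300) − 27(192) = 13511.8.
∂Q_d/∂P = −477.
E = (-477) × (64.1/13511.8) = -2.26288…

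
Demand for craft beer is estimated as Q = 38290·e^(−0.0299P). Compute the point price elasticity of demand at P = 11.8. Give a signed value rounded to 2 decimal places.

dQ/dP = −0.0299·Q = -804.505. At P = 11.8, Q = 26906.5.
Ed = (dQ/dP)·(P/Q) = (-804.505) × (11.8/26906.5) = -0.3528…

-0.35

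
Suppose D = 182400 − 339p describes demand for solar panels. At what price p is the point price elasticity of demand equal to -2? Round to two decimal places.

Ed = −339p/(182400 − 339p). Set this equal to -2:
339p = 2·(182400 − 339p) ⇒ 339p(1 + 2) = 2·182400
p = 2·182400 / (339·3) = 358.7020…

358.70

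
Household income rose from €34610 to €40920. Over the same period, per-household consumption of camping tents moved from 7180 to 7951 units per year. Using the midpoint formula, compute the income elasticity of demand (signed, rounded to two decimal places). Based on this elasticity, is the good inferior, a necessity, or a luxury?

0.61; necessity

%ΔQ = (7951 − 7180)/[( 7180 + 7951)/2] = 771/7565.5 = 0.101909…
%ΔIncome = (40920 − 34610)/[( 34610 + 40920)/2] = 6310/37765 = 0.167085…
E_income = (771/7565.5) / (6310/37765) = 0.6099…
0 < E_income < 1 ⇒ normal good, necessity.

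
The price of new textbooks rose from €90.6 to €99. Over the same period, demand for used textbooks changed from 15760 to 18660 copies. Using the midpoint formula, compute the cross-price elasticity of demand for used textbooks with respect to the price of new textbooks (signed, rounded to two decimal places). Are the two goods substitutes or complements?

1.90; substitutes

%ΔQ_{used textbooks} = (18660 − 15760)/avg = 2900/17210 = 0.168506…
%ΔP_{new textbooks} = (99 − 90.6)/avg = 8.4/94.8 = 0.088607…
E_cross = (2900/17210) / (8.4/94.8) = 1.9017…
E_cross > 0 ⇒ the goods are substitutes.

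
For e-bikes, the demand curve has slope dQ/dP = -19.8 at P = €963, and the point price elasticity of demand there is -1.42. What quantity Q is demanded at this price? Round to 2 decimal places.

Ed = (dQ/dP)·(P/Q) ⇒ Q = (dQ/dP)·P/Ed = (-19.8)·963/(-1.42) = 13427.7464…

13427.75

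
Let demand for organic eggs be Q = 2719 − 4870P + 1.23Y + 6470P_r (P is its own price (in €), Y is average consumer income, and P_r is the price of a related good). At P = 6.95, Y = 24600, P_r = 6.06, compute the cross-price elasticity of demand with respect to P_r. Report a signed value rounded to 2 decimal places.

At the given values, Q = 2719 − 4870(6.95) + 1.23(24600) + 6470(6.06) = 38338.7.
∂Q/∂P_r = 6470.
E = (6470) × (6.06/38338.7) = 1.0226…

1.02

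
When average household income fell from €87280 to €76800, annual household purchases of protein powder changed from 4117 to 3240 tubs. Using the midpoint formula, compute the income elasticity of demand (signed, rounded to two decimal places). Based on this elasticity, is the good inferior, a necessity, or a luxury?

1.87; luxury

%ΔQ = (3240 − 4117)/[( 4117 + 3240)/2] = -877/3678.5 = -0.238412…
%ΔIncome = (76800 − 87280)/[( 87280 + 76800)/2] = -10480/82040 = -0.127742…
E_income = (-877/3678.5) / (-10480/82040) = 1.8663…
E_income > 1 ⇒ normal good, luxury.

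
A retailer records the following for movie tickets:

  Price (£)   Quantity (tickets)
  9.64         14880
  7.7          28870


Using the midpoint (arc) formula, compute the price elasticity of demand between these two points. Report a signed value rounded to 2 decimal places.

-2.86

%ΔQ = (28870 − 14880) / [(14880 + 28870)/2] = 13990/21875 = 0.639542…
%ΔP = (7.7 − 9.64) / [(9.64 + 7.7)/2] = -1.94/8.67 = -0.223760…
Arc Ed = %ΔQ / %ΔP = (13990/21875) / (-1.94/8.67) = -2.8581…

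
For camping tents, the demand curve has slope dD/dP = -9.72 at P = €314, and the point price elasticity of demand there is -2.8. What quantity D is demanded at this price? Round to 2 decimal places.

1090.03

Ed = (dD/dP)·(P/D) ⇒ D = (dD/dP)·P/Ed = (-9.72)·314/(-2.8) = 1090.0285…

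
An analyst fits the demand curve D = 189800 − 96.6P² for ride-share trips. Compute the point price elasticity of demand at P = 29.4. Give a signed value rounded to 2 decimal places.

-1.57

dD/dP = −2·96.6·P = -5680.08. At P = 29.4, D = 106302.824.
Ed = (dD/dP)·(P/D) = (-5680.08) × (29.4/106302.824) = -1.5709…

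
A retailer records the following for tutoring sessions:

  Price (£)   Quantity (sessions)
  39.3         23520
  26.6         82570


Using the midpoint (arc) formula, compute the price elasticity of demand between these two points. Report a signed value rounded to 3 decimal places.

%ΔQ = (82570 − 23520) / [(23520 + 82570)/2] = 59050/53045 = 1.113205…
%ΔP = (26.6 − 39.3) / [(39.3 + 26.6)/2] = -12.7/32.95 = -0.385432…
Arc Ed = %ΔQ / %ΔP = (59050/53045) / (-12.7/32.95) = -2.88819…

-2.888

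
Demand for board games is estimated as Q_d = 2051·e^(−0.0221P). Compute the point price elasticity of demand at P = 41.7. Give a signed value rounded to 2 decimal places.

-0.92

dQ_d/dP = −0.0221·Q_d = -18.0354. At P = 41.7, Q_d = 816.08.
Ed = (dQ_d/dP)·(P/Q_d) = (-18.0354) × (41.7/816.08) = -0.9215…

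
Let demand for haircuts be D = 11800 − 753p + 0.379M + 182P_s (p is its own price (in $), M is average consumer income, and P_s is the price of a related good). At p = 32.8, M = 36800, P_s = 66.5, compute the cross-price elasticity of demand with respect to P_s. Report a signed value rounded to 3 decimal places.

0.920

At the given values, D = 11800 − 753(32.8) + 0.379(36800) + 182(66.5) = 13151.8.
∂D/∂P_s = 182.
E = (182) × (66.5/13151.8) = 0.92025…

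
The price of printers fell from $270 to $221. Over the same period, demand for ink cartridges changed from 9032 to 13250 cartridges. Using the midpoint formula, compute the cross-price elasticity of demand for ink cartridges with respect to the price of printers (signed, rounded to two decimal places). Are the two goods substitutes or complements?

-1.90; complements

%ΔQ_{ink cartridges} = (13250 − 9032)/avg = 4218/11141 = 0.378601…
%ΔP_{printers} = (221 − 270)/avg = -49/245.5 = -0.199592…
E_cross = (4218/11141) / (-49/245.5) = -1.8968…
E_cross < 0 ⇒ the goods are complements.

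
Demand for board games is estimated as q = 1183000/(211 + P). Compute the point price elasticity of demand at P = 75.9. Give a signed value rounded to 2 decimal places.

-0.26

dq/dP = −1183000/(211 + P)² = -14.3722. At P = 75.9, q = 4123.39.
Ed = (dq/dP)·(P/q) = (-14.3722) × (75.9/4123.39) = -0.2645…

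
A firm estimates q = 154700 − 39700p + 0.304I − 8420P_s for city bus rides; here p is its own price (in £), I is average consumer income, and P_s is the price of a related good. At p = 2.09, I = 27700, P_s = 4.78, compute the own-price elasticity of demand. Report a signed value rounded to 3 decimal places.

-2.080

At the given values, q = 154700 − 39700(2.09) + 0.304(27700) − 8420(4.78) = 39900.2.
∂q/∂p = −39700.
E = (-39700) × (2.09/39900.2) = -2.07951…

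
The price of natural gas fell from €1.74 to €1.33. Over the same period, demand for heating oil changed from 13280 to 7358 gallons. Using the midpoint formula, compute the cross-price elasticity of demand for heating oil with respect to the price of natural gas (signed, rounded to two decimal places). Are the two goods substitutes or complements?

%ΔQ_{heating oil} = (7358 − 13280)/avg = -5922/10319 = -0.573892…
%ΔP_{natural gas} = (1.33 − 1.74)/avg = -0.41/1.535 = -0.267100…
E_cross = (-5922/10319) / (-0.41/1.535) = 2.1485…
E_cross > 0 ⇒ the goods are substitutes.

2.15; substitutes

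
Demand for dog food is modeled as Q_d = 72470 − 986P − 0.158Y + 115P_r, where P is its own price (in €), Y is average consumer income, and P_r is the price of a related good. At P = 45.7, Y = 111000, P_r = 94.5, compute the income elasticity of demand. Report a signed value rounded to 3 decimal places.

At the given values, Q_d = 72470 − 986(45.7) − 0.158(111000) + 115(94.5) = 20739.3.
∂Q_d/∂Y = -0.158.
E = (-0.158) × (111000/20739.3) = -0.84564…

-0.846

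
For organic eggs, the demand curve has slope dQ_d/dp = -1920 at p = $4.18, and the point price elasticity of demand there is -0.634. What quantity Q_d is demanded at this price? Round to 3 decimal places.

12658.675

Ed = (dQ_d/dp)·(p/Q_d) ⇒ Q_d = (dQ_d/dp)·p/Ed = (-1920)·4.18/(-0.634) = 12658.67507…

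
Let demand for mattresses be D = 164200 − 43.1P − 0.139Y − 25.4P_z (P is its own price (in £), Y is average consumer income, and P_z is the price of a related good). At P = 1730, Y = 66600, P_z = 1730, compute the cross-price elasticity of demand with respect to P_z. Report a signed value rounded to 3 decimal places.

-1.206

At the given values, D = 164200 − 43.1(1730) − 0.139(66600) − 25.4(1730) = 36437.6.
∂D/∂P_z = -25.4.
E = (-25.4) × (1730/36437.6) = -1.20595…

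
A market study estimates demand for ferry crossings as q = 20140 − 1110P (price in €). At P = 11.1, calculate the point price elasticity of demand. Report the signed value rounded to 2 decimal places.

dq/dP = −1110. At P = 11.1, q = 20140 − 1110(11.1) = 7819.
Ed = (dq/dP)·(P/q) = −1110 × (11.1/7819) = -1.5757…

-1.58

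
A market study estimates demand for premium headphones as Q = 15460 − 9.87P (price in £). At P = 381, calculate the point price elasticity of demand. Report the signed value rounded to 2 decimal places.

dQ/dP = −9.87. At P = 381, Q = 15460 − 9.87(381) = 11699.53.
Ed = (dQ/dP)·(P/Q) = −9.87 × (381/11699.53) = -0.3214…

-0.32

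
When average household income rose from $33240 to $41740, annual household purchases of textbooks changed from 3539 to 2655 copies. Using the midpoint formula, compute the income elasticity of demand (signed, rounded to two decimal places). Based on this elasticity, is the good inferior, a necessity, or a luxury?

-1.26; inferior

%ΔQ = (2655 − 3539)/[( 3539 + 2655)/2] = -884/3097 = -0.285437…
%ΔIncome = (41740 − 33240)/[( 33240 + 41740)/2] = 8500/37490 = 0.226727…
E_income = (-884/3097) / (8500/37490) = -1.2589…
E_income < 0 ⇒ inferior good.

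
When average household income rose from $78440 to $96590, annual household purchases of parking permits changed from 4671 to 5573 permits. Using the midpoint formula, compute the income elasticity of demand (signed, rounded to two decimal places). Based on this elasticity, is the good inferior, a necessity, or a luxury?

%ΔQ = (5573 − 4671)/[( 4671 + 5573)/2] = 902/5122 = 0.176103…
%ΔIncome = (96590 − 78440)/[( 78440 + 96590)/2] = 18150/87515 = 0.207393…
E_income = (902/5122) / (18150/87515) = 0.8491…
0 < E_income < 1 ⇒ normal good, necessity.

0.85; necessity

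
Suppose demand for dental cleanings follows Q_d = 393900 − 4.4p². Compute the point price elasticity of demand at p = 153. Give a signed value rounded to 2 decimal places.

dQ_d/dp = −2·4.4·p = -1346.4. At p = 153, Q_d = 290900.4.
Ed = (dQ_d/dp)·(p/Q_d) = (-1346.4) × (153/290900.4) = -0.7081…

-0.71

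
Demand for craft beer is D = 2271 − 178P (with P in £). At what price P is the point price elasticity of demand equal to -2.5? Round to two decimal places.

9.11

Ed = −178P/(2271 − 178P). Set this equal to -2.5:
178P = 2.5·(2271 − 178P) ⇒ 178P(1 + 2.5) = 2.5·2271
P = 2.5·2271 / (178·3.5) = 9.1131…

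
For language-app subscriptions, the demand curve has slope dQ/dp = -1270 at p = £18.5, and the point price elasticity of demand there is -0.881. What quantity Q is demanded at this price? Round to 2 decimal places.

Ed = (dQ/dp)·(p/Q) ⇒ Q = (dQ/dp)·p/Ed = (-1270)·18.5/(-0.881) = 26668.5584…

26668.56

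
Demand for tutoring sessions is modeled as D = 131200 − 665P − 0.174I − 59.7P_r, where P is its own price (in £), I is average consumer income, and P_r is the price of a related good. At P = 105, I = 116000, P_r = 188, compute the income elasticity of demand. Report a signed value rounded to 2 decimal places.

-0.67

At the given values, D = 131200 − 665(105) − 0.174(116000) − 59.7(188) = 29967.4.
∂D/∂I = -0.174.
E = (-0.174) × (116000/29967.4) = -0.6735…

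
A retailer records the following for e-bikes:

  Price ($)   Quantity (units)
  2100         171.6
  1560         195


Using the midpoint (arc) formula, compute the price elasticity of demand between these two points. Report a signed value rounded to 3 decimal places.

-0.433

%ΔQ = (195 − 171.6) / [(171.6 + 195)/2] = 23.4/183.3 = 0.127659…
%ΔP = (1560 − 2100) / [(2100 + 1560)/2] = -540/1830 = -0.295081…
Arc Ed = %ΔQ / %ΔP = (23.4/183.3) / (-540/1830) = -0.43262…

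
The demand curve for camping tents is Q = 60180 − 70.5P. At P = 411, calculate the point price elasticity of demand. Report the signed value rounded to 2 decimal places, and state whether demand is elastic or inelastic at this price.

-0.93; inelastic

dQ/dP = −70.5. At P = 411, Q = 60180 − 70.5(411) = 31204.5.
Ed = (dQ/dP)·(P/Q) = −70.5 × (411/31204.5) = -0.9285…
|Ed| = 0.93 < 1, so demand is inelastic.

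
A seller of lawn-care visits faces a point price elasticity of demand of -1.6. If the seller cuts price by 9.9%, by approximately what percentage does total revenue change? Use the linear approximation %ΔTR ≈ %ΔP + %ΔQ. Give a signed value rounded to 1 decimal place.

+5.9%

%ΔQ ≈ Ed × %ΔP = (-1.6) × (-9.9%) = +15.8400%
%ΔTR ≈ %ΔP + %ΔQ = (-9.9%) + (+15.8400%) = +5.9400%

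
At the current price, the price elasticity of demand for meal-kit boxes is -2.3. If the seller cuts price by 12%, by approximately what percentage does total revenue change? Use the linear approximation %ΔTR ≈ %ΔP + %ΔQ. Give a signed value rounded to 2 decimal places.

+15.60%

%ΔQ ≈ Ed × %ΔP = (-2.3) × (-12%) = +27.6000%
%ΔTR ≈ %ΔP + %ΔQ = (-12%) + (+27.6000%) = +15.6000%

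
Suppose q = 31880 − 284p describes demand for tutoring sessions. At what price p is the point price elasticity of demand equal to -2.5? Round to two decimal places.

80.18

Ed = −284p/(31880 − 284p). Set this equal to -2.5:
284p = 2.5·(31880 − 284p) ⇒ 284p(1 + 2.5) = 2.5·31880
p = 2.5·31880 / (284·3.5) = 80.1810…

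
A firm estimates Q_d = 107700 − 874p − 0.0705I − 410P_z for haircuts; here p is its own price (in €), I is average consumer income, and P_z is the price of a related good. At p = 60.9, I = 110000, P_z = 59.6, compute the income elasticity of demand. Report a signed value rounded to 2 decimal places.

-0.35

At the given values, Q_d = 107700 − 874(60.9) − 0.0705(110000) − 410(59.6) = 22282.4.
∂Q_d/∂I = -0.0705.
E = (-0.0705) × (110000/22282.4) = -0.3480…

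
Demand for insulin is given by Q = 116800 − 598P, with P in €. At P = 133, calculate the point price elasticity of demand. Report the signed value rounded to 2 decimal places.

dQ/dP = −598. At P = 133, Q = 116800 − 598(133) = 37266.
Ed = (dQ/dP)·(P/Q) = −598 × (133/37266) = -2.1342…

-2.13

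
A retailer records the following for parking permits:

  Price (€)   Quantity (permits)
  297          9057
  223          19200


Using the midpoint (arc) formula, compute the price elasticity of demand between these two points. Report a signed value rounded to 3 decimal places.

%ΔQ = (19200 − 9057) / [(9057 + 19200)/2] = 10143/14128.5 = 0.717910…
%ΔP = (223 − 297) / [(297 + 223)/2] = -74/260 = -0.284615…
Arc Ed = %ΔQ / %ΔP = (10143/14128.5) / (-74/260) = -2.52238…

-2.522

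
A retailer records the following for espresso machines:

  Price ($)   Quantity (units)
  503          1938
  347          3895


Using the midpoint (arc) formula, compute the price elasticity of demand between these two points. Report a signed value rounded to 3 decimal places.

-1.828

%ΔQ = (3895 − 1938) / [(1938 + 3895)/2] = 1957/2916.5 = 0.671009…
%ΔP = (347 − 503) / [(503 + 347)/2] = -156/425 = -0.367058…
Arc Ed = %ΔQ / %ΔP = (1957/2916.5) / (-156/425) = -1.82807…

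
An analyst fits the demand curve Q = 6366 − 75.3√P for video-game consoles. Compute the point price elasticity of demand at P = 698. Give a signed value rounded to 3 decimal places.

-0.227

dQ/dP = −75.3/(2√P) = -1.42507. At P = 698, Q = 4376.6.
Ed = (dQ/dP)·(P/Q) = (-1.42507) × (698/4376.6) = -0.22727…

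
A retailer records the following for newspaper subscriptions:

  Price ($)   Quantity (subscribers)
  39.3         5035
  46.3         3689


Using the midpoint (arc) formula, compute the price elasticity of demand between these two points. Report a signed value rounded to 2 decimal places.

%ΔQ = (3689 − 5035) / [(5035 + 3689)/2] = -1346/4362 = -0.308574…
%ΔP = (46.3 − 39.3) / [(39.3 + 46.3)/2] = 7/42.8 = 0.163551…
Arc Ed = %ΔQ / %ΔP = (-1346/4362) / (7/42.8) = -1.8867…

-1.89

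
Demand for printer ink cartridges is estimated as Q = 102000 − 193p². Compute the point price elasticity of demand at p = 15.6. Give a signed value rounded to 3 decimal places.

-1.707

dQ/dp = −2·193·p = -6021.6. At p = 15.6, Q = 55031.52.
Ed = (dQ/dp)·(p/Q) = (-6021.6) × (15.6/55031.52) = -1.70696…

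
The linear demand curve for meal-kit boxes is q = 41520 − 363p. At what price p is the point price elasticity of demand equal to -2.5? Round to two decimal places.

81.70

Ed = −363p/(41520 − 363p). Set this equal to -2.5:
363p = 2.5·(41520 − 363p) ⇒ 363p(1 + 2.5) = 2.5·41520
p = 2.5·41520 / (363·3.5) = 81.7001…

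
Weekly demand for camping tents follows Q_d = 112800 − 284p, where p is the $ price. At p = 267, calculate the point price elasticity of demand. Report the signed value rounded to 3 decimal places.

dQ_d/dp = −284. At p = 267, Q_d = 112800 − 284(267) = 36972.
Ed = (dQ_d/dp)·(p/Q_d) = −284 × (267/36972) = -2.05095…

-2.051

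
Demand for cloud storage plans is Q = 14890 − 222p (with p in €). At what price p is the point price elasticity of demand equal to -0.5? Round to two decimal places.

22.36

Ed = −222p/(14890 − 222p). Set this equal to -0.5:
222p = 0.5·(14890 − 222p) ⇒ 222p(1 + 0.5) = 0.5·14890
p = 0.5·14890 / (222·1.5) = 22.3573…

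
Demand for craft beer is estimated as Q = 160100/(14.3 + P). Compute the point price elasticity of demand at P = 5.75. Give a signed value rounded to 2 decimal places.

-0.29

dQ/dP = −160100/(14.3 + P)² = -398.256. At P = 5.75, Q = 7985.04.
Ed = (dQ/dP)·(P/Q) = (-398.256) × (5.75/7985.04) = -0.2867…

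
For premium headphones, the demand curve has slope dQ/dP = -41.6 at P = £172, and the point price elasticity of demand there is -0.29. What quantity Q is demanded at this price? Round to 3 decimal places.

Ed = (dQ/dP)·(P/Q) ⇒ Q = (dQ/dP)·P/Ed = (-41.6)·172/(-0.29) = 24673.10344…

24673.103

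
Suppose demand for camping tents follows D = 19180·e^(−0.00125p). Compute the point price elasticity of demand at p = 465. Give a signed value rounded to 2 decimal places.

-0.58

dD/dp = −0.00125·D = -13.4068. At p = 465, D = 10725.4.
Ed = (dD/dp)·(p/D) = (-13.4068) × (465/10725.4) = -0.5812…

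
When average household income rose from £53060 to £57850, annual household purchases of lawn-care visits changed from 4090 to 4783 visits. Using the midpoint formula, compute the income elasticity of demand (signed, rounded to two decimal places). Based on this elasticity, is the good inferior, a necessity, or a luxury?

%ΔQ = (4783 − 4090)/[( 4090 + 4783)/2] = 693/4436.5 = 0.156204…
%ΔIncome = (57850 − 53060)/[( 53060 + 57850)/2] = 4790/55455 = 0.086376…
E_income = (693/4436.5) / (4790/55455) = 1.8084…
E_income > 1 ⇒ normal good, luxury.

1.81; luxury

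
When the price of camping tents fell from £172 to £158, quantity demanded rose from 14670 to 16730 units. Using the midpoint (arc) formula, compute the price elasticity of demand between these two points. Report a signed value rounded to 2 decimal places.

-1.55

%ΔQ = (16730 − 14670) / [(14670 + 16730)/2] = 2060/15700 = 0.131210…
%ΔP = (158 − 172) / [(172 + 158)/2] = -14/165 = -0.084848…
Arc Ed = %ΔQ / %ΔP = (2060/15700) / (-14/165) = -1.5464…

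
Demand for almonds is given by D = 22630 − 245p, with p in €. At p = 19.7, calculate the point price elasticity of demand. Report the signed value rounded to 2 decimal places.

-0.27

dD/dp = −245. At p = 19.7, D = 22630 − 245(19.7) = 17803.5.
Ed = (dD/dp)·(p/D) = −245 × (19.7/17803.5) = -0.2710…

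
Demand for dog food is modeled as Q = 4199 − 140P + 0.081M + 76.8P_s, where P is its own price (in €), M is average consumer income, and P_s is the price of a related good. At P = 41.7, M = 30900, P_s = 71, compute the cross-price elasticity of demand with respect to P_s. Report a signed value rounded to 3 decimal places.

0.863

At the given values, Q = 4199 − 140(41.7) + 0.081(30900) + 76.8(71) = 6316.7.
∂Q/∂P_s = 76.8.
E = (76.8) × (71/6316.7) = 0.86323…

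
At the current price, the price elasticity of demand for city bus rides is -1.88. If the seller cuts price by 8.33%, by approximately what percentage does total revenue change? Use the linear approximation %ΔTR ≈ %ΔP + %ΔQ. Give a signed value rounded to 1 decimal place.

%ΔQ ≈ Ed × %ΔP = (-1.88) × (-8.33%) = +15.6604%
%ΔTR ≈ %ΔP + %ΔQ = (-8.33%) + (+15.6604%) = +7.3304%

+7.3%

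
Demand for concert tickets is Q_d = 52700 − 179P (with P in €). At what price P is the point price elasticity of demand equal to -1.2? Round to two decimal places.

Ed = −179P/(52700 − 179P). Set this equal to -1.2:
179P = 1.2·(52700 − 179P) ⇒ 179P(1 + 1.2) = 1.2·52700
P = 1.2·52700 / (179·2.2) = 160.5891…

160.59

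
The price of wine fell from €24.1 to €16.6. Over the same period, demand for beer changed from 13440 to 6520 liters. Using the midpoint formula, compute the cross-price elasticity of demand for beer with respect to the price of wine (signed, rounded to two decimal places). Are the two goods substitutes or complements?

1.88; substitutes

%ΔQ_{beer} = (6520 − 13440)/avg = -6920/9980 = -0.693386…
%ΔP_{wine} = (16.6 − 24.1)/avg = -7.5/20.35 = -0.368550…
E_cross = (-6920/9980) / (-7.5/20.35) = 1.8813…
E_cross > 0 ⇒ the goods are substitutes.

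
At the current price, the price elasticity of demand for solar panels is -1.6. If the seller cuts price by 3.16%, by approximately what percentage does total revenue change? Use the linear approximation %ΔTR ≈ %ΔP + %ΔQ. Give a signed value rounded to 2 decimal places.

%ΔQ ≈ Ed × %ΔP = (-1.6) × (-3.16%) = +5.0560%
%ΔTR ≈ %ΔP + %ΔQ = (-3.16%) + (+5.0560%) = +1.8960%

+1.90%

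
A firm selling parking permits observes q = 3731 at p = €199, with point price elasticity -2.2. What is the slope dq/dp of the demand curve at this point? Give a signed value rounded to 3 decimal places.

-41.247

Ed = (dq/dp)·(p/q) ⇒ dq/dp = Ed·q/p = (-2.2)·3731/199 = -41.24723…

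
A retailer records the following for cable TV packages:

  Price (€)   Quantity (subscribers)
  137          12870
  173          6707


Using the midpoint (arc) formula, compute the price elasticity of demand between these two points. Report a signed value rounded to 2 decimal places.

%ΔQ = (6707 − 12870) / [(12870 + 6707)/2] = -6163/9788.5 = -0.629616…
%ΔP = (173 − 137) / [(137 + 173)/2] = 36/155 = 0.232258…
Arc Ed = %ΔQ / %ΔP = (-6163/9788.5) / (36/155) = -2.7108…

-2.71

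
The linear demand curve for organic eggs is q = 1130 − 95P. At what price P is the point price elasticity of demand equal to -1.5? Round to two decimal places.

Ed = −95P/(1130 − 95P). Set this equal to -1.5:
95P = 1.5·(1130 − 95P) ⇒ 95P(1 + 1.5) = 1.5·1130
P = 1.5·1130 / (95·2.5) = 7.1368…

7.14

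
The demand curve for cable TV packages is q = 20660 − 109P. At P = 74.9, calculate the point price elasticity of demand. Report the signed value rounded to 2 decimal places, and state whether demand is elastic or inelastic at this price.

-0.65; inelastic

dq/dP = −109. At P = 74.9, q = 20660 − 109(74.9) = 12495.9.
Ed = (dq/dP)·(P/q) = −109 × (74.9/12495.9) = -0.6533…
|Ed| = 0.65 < 1, so demand is inelastic.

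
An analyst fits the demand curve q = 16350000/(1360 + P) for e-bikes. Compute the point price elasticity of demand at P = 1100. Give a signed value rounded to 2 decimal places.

-0.45

dq/dP = −16350000/(1360 + P)² = -2.70176. At P = 1100, q = 6646.34.
Ed = (dq/dP)·(P/q) = (-2.70176) × (1100/6646.34) = -0.4471…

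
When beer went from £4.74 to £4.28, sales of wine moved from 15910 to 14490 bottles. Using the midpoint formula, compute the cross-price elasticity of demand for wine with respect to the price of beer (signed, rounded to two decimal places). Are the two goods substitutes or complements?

%ΔQ_{wine} = (14490 − 15910)/avg = -1420/15200 = -0.093421…
%ΔP_{beer} = (4.28 − 4.74)/avg = -0.46/4.51 = -0.101995…
E_cross = (-1420/15200) / (-0.46/4.51) = 0.9159…
E_cross > 0 ⇒ the goods are substitutes.

0.92; substitutes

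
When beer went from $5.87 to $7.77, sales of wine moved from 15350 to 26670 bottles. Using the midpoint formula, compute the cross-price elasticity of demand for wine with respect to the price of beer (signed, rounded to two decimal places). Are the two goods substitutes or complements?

%ΔQ_{wine} = (26670 − 15350)/avg = 11320/21010 = 0.538791…
%ΔP_{beer} = (7.77 − 5.87)/avg = 1.9/6.82 = 0.278592…
E_cross = (11320/21010) / (1.9/6.82) = 1.9339…
E_cross > 0 ⇒ the goods are substitutes.

1.93; substitutes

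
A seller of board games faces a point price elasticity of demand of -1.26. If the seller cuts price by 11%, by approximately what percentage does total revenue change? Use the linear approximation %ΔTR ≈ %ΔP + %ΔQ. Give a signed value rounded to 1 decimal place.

+2.9%

%ΔQ ≈ Ed × %ΔP = (-1.26) × (-11%) = +13.8600%
%ΔTR ≈ %ΔP + %ΔQ = (-11%) + (+13.8600%) = +2.8600%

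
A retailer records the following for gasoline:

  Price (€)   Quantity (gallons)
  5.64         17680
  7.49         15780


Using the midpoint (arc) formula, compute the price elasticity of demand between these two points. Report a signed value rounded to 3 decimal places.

-0.403

%ΔQ = (15780 − 17680) / [(17680 + 15780)/2] = -1900/16730 = -0.113568…
%ΔP = (7.49 − 5.64) / [(5.64 + 7.49)/2] = 1.85/6.565 = 0.281797…
Arc Ed = %ΔQ / %ΔP = (-1900/16730) / (1.85/6.565) = -0.40301…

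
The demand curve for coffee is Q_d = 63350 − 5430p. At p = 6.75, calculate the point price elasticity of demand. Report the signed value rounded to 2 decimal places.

dQ_d/dp = −5430. At p = 6.75, Q_d = 63350 − 5430(6.75) = 26697.5.
Ed = (dQ_d/dp)·(p/Q_d) = −5430 × (6.75/26697.5) = -1.3728…

-1.37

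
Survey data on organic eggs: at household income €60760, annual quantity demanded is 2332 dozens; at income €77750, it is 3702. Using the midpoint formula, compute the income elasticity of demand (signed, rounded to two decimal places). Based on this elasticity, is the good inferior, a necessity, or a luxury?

1.85; luxury

%ΔQ = (3702 − 2332)/[( 2332 + 3702)/2] = 1370/3017 = 0.454093…
%ΔIncome = (77750 − 60760)/[( 60760 + 77750)/2] = 16990/69255 = 0.245325…
E_income = (1370/3017) / (16990/69255) = 1.8509…
E_income > 1 ⇒ normal good, luxury.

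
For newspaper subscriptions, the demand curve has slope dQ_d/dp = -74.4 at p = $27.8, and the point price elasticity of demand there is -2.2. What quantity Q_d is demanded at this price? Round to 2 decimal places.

Ed = (dQ_d/dp)·(p/Q_d) ⇒ Q_d = (dQ_d/dp)·p/Ed = (-74.4)·27.8/(-2.2) = 940.1454…

940.15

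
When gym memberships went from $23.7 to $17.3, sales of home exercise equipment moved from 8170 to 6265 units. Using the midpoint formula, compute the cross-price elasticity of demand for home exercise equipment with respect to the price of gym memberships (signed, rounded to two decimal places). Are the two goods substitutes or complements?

%ΔQ_{home exercise equipment} = (6265 − 8170)/avg = -1905/7217.5 = -0.263941…
%ΔP_{gym memberships} = (17.3 − 23.7)/avg = -6.4/20.5 = -0.312195…
E_cross = (-1905/7217.5) / (-6.4/20.5) = 0.8454…
E_cross > 0 ⇒ the goods are substitutes.

0.85; substitutes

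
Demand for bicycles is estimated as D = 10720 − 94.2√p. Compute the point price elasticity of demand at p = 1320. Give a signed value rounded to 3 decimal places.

-0.234

dD/dp = −94.2/(2√p) = -1.29638. At p = 1320, D = 7297.54.
Ed = (dD/dp)·(p/D) = (-1.29638) × (1320/7297.54) = -0.23449…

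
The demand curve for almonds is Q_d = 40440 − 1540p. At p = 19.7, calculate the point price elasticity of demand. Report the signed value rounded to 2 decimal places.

dQ_d/dp = −1540. At p = 19.7, Q_d = 40440 − 1540(19.7) = 10102.
Ed = (dQ_d/dp)·(p/Q_d) = −1540 × (19.7/10102) = -3.0031…

-3.00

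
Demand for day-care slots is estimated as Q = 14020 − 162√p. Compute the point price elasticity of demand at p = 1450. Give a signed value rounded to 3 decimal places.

-0.393

dQ/dp = −162/(2√p) = -2.12716. At p = 1450, Q = 7851.22.
Ed = (dQ/dp)·(p/Q) = (-2.12716) × (1450/7851.22) = -0.39285…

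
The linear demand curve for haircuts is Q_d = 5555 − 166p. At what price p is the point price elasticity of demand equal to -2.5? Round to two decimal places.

23.90

Ed = −166p/(5555 − 166p). Set this equal to -2.5:
166p = 2.5·(5555 − 166p) ⇒ 166p(1 + 2.5) = 2.5·5555
p = 2.5·5555 / (166·3.5) = 23.9027…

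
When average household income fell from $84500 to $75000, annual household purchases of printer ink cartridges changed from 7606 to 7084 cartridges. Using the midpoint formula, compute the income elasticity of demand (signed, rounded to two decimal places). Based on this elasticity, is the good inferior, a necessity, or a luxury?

%ΔQ = (7084 − 7606)/[( 7606 + 7084)/2] = -522/7345 = -0.071068…
%ΔIncome = (75000 − 84500)/[( 84500 + 75000)/2] = -9500/79750 = -0.119122…
E_income = (-522/7345) / (-9500/79750) = 0.5966…
0 < E_income < 1 ⇒ normal good, necessity.

0.60; necessity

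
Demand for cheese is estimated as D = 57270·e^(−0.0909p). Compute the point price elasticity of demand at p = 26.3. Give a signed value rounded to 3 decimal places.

dD/dp = −0.0909·D = -476.69. At p = 26.3, D = 5244.12.
Ed = (dD/dp)·(p/D) = (-476.69) × (26.3/5244.12) = -2.39067

-2.391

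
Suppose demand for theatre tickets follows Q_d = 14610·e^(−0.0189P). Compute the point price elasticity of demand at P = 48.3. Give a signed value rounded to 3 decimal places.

dQ_d/dP = −0.0189·Q_d = -110.83. At P = 48.3, Q_d = 5864.02.
Ed = (dQ_d/dP)·(P/Q_d) = (-110.83) × (48.3/5864.02) = -0.91287

-0.913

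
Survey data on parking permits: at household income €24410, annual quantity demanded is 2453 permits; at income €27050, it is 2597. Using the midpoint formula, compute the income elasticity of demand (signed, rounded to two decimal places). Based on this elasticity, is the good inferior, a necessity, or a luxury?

%ΔQ = (2597 − 2453)/[( 2453 + 2597)/2] = 144/2525 = 0.057029…
%ΔIncome = (27050 − 24410)/[( 24410 + 27050)/2] = 2640/25730 = 0.102603…
E_income = (144/2525) / (2640/25730) = 0.5558…
0 < E_income < 1 ⇒ normal good, necessity.

0.56; necessity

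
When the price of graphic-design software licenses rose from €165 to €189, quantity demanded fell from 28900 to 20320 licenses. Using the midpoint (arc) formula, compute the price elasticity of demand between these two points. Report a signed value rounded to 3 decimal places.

-2.571

%ΔQ = (20320 − 28900) / [(28900 + 20320)/2] = -8580/24610 = -0.348638…
%ΔP = (189 − 165) / [(165 + 189)/2] = 24/177 = 0.135593…
Arc Ed = %ΔQ / %ΔP = (-8580/24610) / (24/177) = -2.57121…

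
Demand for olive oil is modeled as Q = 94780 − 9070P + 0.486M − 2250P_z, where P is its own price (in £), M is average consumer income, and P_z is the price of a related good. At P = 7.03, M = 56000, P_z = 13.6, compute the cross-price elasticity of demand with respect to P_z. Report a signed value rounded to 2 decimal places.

At the given values, Q = 94780 − 9070(7.03) + 0.486(56000) − 2250(13.6) = 27633.9.
∂Q/∂P_z = -2250.
E = (-2250) × (13.6/27633.9) = -1.1073…

-1.11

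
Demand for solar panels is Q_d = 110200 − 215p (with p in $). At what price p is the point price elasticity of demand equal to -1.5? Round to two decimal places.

Ed = −215p/(110200 − 215p). Set this equal to -1.5:
215p = 1.5·(110200 − 215p) ⇒ 215p(1 + 1.5) = 1.5·110200
p = 1.5·110200 / (215·2.5) = 307.5348…

307.53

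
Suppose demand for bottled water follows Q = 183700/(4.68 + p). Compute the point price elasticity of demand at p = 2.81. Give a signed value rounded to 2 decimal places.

dQ/dp = −183700/(4.68 + p)² = -3274.5. At p = 2.81, Q = 24526.
Ed = (dQ/dp)·(p/Q) = (-3274.5) × (2.81/24526) = -0.3751…

-0.38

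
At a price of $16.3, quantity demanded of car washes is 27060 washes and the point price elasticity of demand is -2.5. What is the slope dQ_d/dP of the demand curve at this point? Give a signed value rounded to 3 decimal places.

-4150.307

Ed = (dQ_d/dP)·(P/Q_d) ⇒ dQ_d/dP = Ed·Q_d/P = (-2.5)·27060/16.3 = -4150.30674…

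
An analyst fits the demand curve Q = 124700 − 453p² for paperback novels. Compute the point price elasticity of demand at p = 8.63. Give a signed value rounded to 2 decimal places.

dQ/dp = −2·453·p = -7818.78. At p = 8.63, Q = 90961.9643.
Ed = (dQ/dp)·(p/Q) = (-7818.78) × (8.63/90961.9643) = -0.7418…

-0.74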